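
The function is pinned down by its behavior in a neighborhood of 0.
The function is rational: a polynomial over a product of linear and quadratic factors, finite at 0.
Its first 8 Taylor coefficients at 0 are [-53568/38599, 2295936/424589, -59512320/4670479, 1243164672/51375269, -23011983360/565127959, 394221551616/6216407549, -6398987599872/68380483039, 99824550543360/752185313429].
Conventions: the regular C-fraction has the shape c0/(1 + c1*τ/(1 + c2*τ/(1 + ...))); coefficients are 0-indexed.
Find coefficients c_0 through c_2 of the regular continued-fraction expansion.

Taylor coefficients (read off): a_0 = -53568/38599, a_1 = 2295936/424589, a_2 = -59512320/4670479.
c0 = a_0 = -53568/38599. Peel one level at a time: if S = 1 + c*τ/S' with S'(0) = 1, then c is the τ-coefficient of S and S' = c*τ/(S - 1).
S_1 = c0/f = 1 + (3986/1023)*τ + (6279436/1046529)*τ^2 + ...; c1 = 3986/1023.
S_2 = c1*τ/(S_1 - 1) = 1 + (-3139718/2038839)*τ + ...; c2 = -3139718/2038839.

The regular C-fraction coefficients are [-53568/38599, 3986/1023, -3139718/2038839].


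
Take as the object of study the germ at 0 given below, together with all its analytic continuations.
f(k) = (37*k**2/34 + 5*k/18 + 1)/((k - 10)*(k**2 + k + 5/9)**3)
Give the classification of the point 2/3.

The point is a regular point.

Denominator factors: k**2 + k + 5/9 = 5/3 at k = 2/3; k - 10 = -28/3 at k = 2/3 — none vanishes.
So the germ continues analytically to 2/3.


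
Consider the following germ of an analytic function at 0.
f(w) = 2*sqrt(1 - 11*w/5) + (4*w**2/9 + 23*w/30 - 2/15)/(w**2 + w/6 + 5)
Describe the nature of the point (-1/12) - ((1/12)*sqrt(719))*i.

The denominator factor w**2 + w/6 + 5 vanishes at (-1/12) - ((1/12)*sqrt(719))*i and appears to the power 1; the numerator there equals (-7819/3240) - ((187/3240)*sqrt(719))*i, nonzero, and no other factor vanishes.
The branch terms are analytic at this point.
Hence a pole whose order is the multiplicity, 1.

The point is a pole of order 1.


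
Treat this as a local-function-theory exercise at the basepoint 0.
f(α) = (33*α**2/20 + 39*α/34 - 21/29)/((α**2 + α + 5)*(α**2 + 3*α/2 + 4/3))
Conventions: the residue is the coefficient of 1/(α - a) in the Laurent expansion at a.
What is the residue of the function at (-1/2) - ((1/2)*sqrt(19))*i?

The factor α**2 + α + 5 splits as (α - a)(α - a') with a = (-1/2) - ((1/2)*sqrt(19))*i, a' = (-1/2) + ((1/2)*sqrt(19))*i. At the order-1 pole a set g(α) = (α - a)*f(α) = [(33*α**2/20 + 39*α/34 - 21/29)/(α**2 + 3*α/2 + 4/3)] / (α - a').
Simple pole: residue = g(a) at a = (-1/2) - ((1/2)*sqrt(19))*i, which is (1123659/5866700) + ((11702781/111467300)*sqrt(19))*i.

The residue is (1123659/5866700) + ((11702781/111467300)*sqrt(19))*i.


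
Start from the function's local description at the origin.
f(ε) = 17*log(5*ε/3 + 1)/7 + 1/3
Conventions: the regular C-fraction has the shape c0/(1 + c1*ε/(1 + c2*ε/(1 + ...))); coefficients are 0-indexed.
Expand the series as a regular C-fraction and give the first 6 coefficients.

Taylor coefficients (expand at 0): a_0 = 1/3, a_1 = 85/21, a_2 = -425/126, a_3 = 2125/567, a_4 = -10625/2268, a_5 = 10625/1701.
c0 = a_0 = 1/3. Peel one level at a time: if S = 1 + c*ε/S' with S'(0) = 1, then c is the ε-coefficient of S and S' = c*ε/(S - 1).
S_1 = c0/f = 1 + (-85/7)*ε + (46325/294)*ε^2 + ...; c1 = -85/7.
S_2 = c1*ε/(S_1 - 1) = 1 + (545/42)*ε + (-25/108)*ε^2 + ...; c2 = 545/42.
S_3 = c2*ε/(S_2 - 1) = 1 + (35/1962)*ε + (-14000/962361)*ε^2 + ...; c3 = 35/1962.
S_4 = c3*ε/(S_3 - 1) = 1 + (800/981)*ε + (-5/27)*ε^2 + ...; c4 = 800/981.
S_5 = c4*ε/(S_4 - 1) = 1 + (109/480)*ε + ...; c5 = 109/480.

The regular C-fraction coefficients are [1/3, -85/7, 545/42, 35/1962, 800/981, 109/480].


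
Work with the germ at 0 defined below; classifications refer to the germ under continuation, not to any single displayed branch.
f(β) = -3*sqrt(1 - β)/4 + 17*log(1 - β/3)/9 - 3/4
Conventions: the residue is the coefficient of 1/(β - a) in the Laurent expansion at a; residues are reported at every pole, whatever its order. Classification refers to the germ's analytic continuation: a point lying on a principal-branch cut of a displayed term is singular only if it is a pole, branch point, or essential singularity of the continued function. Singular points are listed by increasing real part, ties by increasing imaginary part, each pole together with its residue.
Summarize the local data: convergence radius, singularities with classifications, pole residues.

Radius of convergence at 0: 1.
At 1: an algebraic (square-root) branch point.
At 3: a logarithmic branch point.

Branch term (17/9)*log(1 - β/(3)): its argument vanishes at β = 3, a logarithmic branch point, modulus 3.
Branch term (-3/4)*sqrt(1 - β/(1)): its argument vanishes at β = 1, a square-root branch point, modulus 1.
The radius of convergence is the smallest modulus among the singular points: 1.
List the singular points by increasing real part (a conjugate pair: the negative imaginary part first).


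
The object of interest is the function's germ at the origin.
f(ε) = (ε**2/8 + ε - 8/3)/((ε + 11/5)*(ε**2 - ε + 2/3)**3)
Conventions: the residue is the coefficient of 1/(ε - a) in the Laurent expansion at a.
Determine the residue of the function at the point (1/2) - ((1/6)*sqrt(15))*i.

The factor ε**2 - ε + 2/3 splits as (ε - a)(ε - a') with a = (1/2) - ((1/6)*sqrt(15))*i, a' = (1/2) + ((1/6)*sqrt(15))*i. At the order-3 pole a set g(ε) = (ε - a)^3*f(ε) = [(ε**2/8 + ε - 8/3)/(ε + 11/5)] / (ε - a')^3.
Order-3 pole: residue = g''(a)/2; g''((1/2) - ((1/6)*sqrt(15))*i) = (14383125/1544804416) - ((5504530527/7724022080)*sqrt(15))*i, so the residue is (14383125/3089608832) - ((5504530527/15448044160)*sqrt(15))*i.

The residue is (14383125/3089608832) - ((5504530527/15448044160)*sqrt(15))*i.


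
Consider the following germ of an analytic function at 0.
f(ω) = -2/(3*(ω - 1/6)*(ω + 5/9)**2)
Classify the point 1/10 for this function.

Denominator factors: ω - 1/6 = -1/15 at ω = 1/10; ω + 5/9 = 59/90 at ω = 1/10 — none vanishes.
So the germ continues analytically to 1/10.

The point is a regular point.


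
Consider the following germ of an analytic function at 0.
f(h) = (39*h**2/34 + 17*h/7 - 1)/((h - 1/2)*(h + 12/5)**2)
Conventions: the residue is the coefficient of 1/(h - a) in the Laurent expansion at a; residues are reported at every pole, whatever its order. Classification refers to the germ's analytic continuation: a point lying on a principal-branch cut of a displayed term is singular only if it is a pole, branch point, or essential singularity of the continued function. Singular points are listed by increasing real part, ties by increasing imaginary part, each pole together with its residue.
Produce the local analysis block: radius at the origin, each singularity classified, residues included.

Denominator factor (h - 1/2): pole of order 1 at 1/2, modulus 1/2.
Denominator factor (h + 12/5)^2: pole of order 2 at -12/5, modulus 12/5.
The radius of convergence is the smallest modulus among the singular points: 1/2.
At the order-2 pole -12/5 set g(h) = (h - (-12/5))^2*f(h) = (39*h**2/34 + 17*h/7 - 1)/(h - 1/2).
Order-2 pole: residue = g'(a); g'(-12/5) = 6402/5887, so the residue is 6402/5887.
At the order-1 pole 1/2 set g(h) = (h - (1/2))*f(h) = (39*h**2/34 + 17*h/7 - 1)/(h + 12/5)**2.
Simple pole: residue = g(a) at a = 1/2, which is 11925/200158.
List the singular points by increasing real part (a conjugate pair: the negative imaginary part first).

Radius of convergence at 0: 1/2.
At -12/5: a pole of order 2; residue 6402/5887.
At 1/2: a pole of order 1; residue 11925/200158.


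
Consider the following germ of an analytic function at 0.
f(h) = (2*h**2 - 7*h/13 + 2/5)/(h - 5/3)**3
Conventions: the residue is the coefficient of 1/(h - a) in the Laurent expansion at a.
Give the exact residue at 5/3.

At the order-3 pole 5/3 set g(h) = (h - (5/3))^3*f(h) = 2*h**2 - 7*h/13 + 2/5.
Order-3 pole: residue = g''(a)/2; g''(5/3) = 4, so the residue is 2.

The residue is 2.


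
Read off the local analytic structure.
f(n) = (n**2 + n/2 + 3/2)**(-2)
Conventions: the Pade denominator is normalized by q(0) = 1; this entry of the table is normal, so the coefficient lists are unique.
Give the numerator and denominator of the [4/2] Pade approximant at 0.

The Pade approximant has numerator coefficients [4/9, -12400/106713, -5360/35571, 7552/106713, 2624/106713]; denominator coefficients [1, 14414/35571, 99361/106713].

Taylor coefficients needed (expand at 0): a_0 = 4/9, a_1 = -8/27, a_2 = -4/9, a_3 = 128/243, a_4 = 164/729, a_5 = -424/729, a_6 = 172/6561.
Write the denominator as Q(n) = 1 + q1*n + q2*n^2. Requiring Q*f - P = O(n^7) with deg P <= 4 kills the coefficients of n^5..n^6 in Q*f:
  n^5: a_5 + q1*a_4 + q2*a_3 = 0, i.e. -424/729 + (164/729)*q1 + (128/243)*q2 = 0.
  n^6: a_6 + q1*a_5 + q2*a_4 = 0, i.e. 172/6561 + (-424/729)*q1 + (164/729)*q2 = 0.
Solving this linear system: q1 = 14414/35571, q2 = 99361/106713.
The numerator is Q*f truncated at degree 4: P0 = a_0 = 4/9; P1 = a_1 + q1*a_0 = -12400/106713; P2 = a_2 + q1*a_1 + q2*a_0 = -5360/35571; P3 = a_3 + q1*a_2 + q2*a_1 = 7552/106713; P4 = a_4 + q1*a_3 + q2*a_2 = 2624/106713.


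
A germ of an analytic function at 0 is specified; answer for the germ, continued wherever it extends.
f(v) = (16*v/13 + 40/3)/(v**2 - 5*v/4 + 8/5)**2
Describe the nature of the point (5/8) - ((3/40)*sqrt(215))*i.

The denominator factor v**2 - 5*v/4 + 8/5 vanishes at (5/8) - ((3/40)*sqrt(215))*i and appears to the power 2; the numerator there equals (550/39) - ((6/65)*sqrt(215))*i, nonzero, and no other factor vanishes.
Hence a pole whose order is the multiplicity, 2.

The point is a pole of order 2.


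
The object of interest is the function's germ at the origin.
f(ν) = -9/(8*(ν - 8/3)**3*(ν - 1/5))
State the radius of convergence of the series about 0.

The radius of convergence is 1/5.

Denominator factor (ν - 1/5): pole of order 1 at 1/5, modulus 1/5.
Denominator factor (ν - 8/3)^3: pole of order 3 at 8/3, modulus 8/3.
The radius of convergence is the smallest modulus among the singular points: 1/5.


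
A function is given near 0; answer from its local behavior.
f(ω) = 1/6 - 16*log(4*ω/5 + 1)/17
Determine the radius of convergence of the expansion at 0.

Branch term (-16/17)*log(1 - ω/(-5/4)): its argument vanishes at ω = -5/4, a logarithmic branch point, modulus 5/4.
The radius of convergence is the smallest modulus among the singular points: 5/4.

The radius of convergence is 5/4.


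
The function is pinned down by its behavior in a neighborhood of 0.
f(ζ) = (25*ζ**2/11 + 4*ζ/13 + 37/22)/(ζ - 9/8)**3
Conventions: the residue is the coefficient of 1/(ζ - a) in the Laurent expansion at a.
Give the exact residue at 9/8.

At the order-3 pole 9/8 set g(ζ) = (ζ - (9/8))^3*f(ζ) = 25*ζ**2/11 + 4*ζ/13 + 37/22.
Order-3 pole: residue = g''(a)/2; g''(9/8) = 50/11, so the residue is 25/11.

The residue is 25/11.


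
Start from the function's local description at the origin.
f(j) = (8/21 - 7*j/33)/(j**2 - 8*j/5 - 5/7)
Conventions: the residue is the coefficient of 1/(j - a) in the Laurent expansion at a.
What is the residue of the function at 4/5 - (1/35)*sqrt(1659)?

The factor j**2 - 8*j/5 - 5/7 splits as (j - a)(j - a') with a = 4/5 - (1/35)*sqrt(1659), a' = 4/5 + (1/35)*sqrt(1659). At the order-1 pole a set g(j) = (j - a)*f(j) = [8/21 - 7*j/33] / (j - a').
Simple pole: residue = g(a) at a = 4/5 - (1/35)*sqrt(1659), which is -7/66 - (122/54747)*sqrt(1659).

The residue is -7/66 - (122/54747)*sqrt(1659).


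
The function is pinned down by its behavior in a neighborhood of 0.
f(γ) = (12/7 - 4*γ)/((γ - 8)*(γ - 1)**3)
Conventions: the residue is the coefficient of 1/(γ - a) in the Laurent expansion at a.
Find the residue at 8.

The residue is -212/2401.

At the order-1 pole 8 set g(γ) = (γ - (8))*f(γ) = (12/7 - 4*γ)/(γ - 1)**3.
Simple pole: residue = g(a) at a = 8, which is -212/2401.


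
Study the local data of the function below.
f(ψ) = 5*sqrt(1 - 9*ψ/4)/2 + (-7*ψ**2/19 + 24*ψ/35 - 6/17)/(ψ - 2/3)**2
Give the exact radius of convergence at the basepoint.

Denominator factor (ψ - 2/3)^2: pole of order 2 at 2/3, modulus 2/3.
Branch term (5/2)*sqrt(1 - ψ/(4/9)): its argument vanishes at ψ = 4/9, a square-root branch point, modulus 4/9.
The radius of convergence is the smallest modulus among the singular points: 4/9.

The radius of convergence is 4/9.


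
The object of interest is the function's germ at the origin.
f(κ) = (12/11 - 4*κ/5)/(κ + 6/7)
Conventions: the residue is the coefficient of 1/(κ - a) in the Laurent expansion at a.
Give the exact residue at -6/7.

At the order-1 pole -6/7 set g(κ) = (κ - (-6/7))*f(κ) = 12/11 - 4*κ/5.
Simple pole: residue = g(a) at a = -6/7, which is 684/385.

The residue is 684/385.


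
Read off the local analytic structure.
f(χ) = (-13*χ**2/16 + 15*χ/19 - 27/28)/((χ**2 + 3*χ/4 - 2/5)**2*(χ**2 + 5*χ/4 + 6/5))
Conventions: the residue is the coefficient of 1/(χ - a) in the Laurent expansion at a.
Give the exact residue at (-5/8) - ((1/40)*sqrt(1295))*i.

The residue is (21629675/36810144) + ((10842935/9533827296)*sqrt(1295))*i.

The factor χ**2 + 5*χ/4 + 6/5 splits as (χ - a)(χ - a') with a = (-5/8) - ((1/40)*sqrt(1295))*i, a' = (-5/8) + ((1/40)*sqrt(1295))*i. At the order-1 pole a set g(χ) = (χ - a)*f(χ) = [(-13*χ**2/16 + 15*χ/19 - 27/28)/(χ**2 + 3*χ/4 - 2/5)**2] / (χ - a').
Simple pole: residue = g(a) at a = (-5/8) - ((1/40)*sqrt(1295))*i, which is (21629675/36810144) + ((10842935/9533827296)*sqrt(1295))*i.


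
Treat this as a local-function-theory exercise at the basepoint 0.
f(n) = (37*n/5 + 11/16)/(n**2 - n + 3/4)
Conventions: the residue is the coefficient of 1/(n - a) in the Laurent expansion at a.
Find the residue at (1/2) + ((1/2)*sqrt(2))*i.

The residue is (37/10) - ((351/160)*sqrt(2))*i.

The factor n**2 - n + 3/4 splits as (n - a)(n - a') with a = (1/2) + ((1/2)*sqrt(2))*i, a' = (1/2) - ((1/2)*sqrt(2))*i. At the order-1 pole a set g(n) = (n - a)*f(n) = [37*n/5 + 11/16] / (n - a').
Simple pole: residue = g(a) at a = (1/2) + ((1/2)*sqrt(2))*i, which is (37/10) - ((351/160)*sqrt(2))*i.


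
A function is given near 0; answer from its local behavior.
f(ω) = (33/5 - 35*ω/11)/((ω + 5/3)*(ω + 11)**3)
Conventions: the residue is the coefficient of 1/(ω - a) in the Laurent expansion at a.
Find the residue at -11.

The residue is -4419/301840.

At the order-3 pole -11 set g(ω) = (ω - (-11))^3*f(ω) = (33/5 - 35*ω/11)/(ω + 5/3).
Order-3 pole: residue = g''(a)/2; g''(-11) = -4419/150920, so the residue is -4419/301840.


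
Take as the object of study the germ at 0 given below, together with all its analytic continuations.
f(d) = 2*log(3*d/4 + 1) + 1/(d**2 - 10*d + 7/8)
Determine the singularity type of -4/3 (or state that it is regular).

The term (2)*log(1 - d/(-4/3)) has argument 1 - -4/3/(-4/3) = 0 at -4/3: a logarithmic (infinitely-sheeted) branch point; the remaining terms are analytic or single-valued there.

The point is a logarithmic branch point.


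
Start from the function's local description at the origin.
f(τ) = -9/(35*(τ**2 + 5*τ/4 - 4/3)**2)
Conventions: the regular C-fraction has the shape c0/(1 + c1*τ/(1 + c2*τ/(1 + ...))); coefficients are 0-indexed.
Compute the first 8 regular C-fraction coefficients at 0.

Taylor coefficients (expand at 0): a_0 = -81/560, a_1 = -243/896, a_2 = -85779/143360, a_3 = -124659/114688, a_4 = -71451477/36700160, a_5 = -195629337/58720256, a_6 = -52526712087/9395240960, a_7 = -34584572835/3758096384.
c0 = a_0 = -81/560. Peel one level at a time: if S = 1 + c*τ/S' with S'(0) = 1, then c is the τ-coefficient of S and S' = c*τ/(S - 1).
S_1 = c0/f = 1 + (-15/8)*τ + (-159/256)*τ^2 + ...; c1 = -15/8.
S_2 = c1*τ/(S_1 - 1) = 1 + (-53/160)*τ + (22009/25600)*τ^2 + ...; c2 = -53/160.
S_3 = c2*τ/(S_2 - 1) = 1 + (22009/8480)*τ + (16944/2809)*τ^2 + ...; c3 = 22009/8480.
S_4 = c3*τ/(S_3 - 1) = 1 + (-2711040/1166477)*τ + (-315187200/484396081)*τ^2 + ...; c4 = -2711040/1166477.
S_5 = c4*τ/(S_4 - 1) = 1 + (-2175120/7769177)*τ + (-2544/124609)*τ^2 + ...; c5 = -2175120/7769177.
S_6 = c5*τ/(S_5 - 1) = 1 + (-22009/301815)*τ + (22009/731025)*τ^2 + ...; c6 = -22009/301815.
S_7 = c6*τ/(S_6 - 1) = 1 + (353/855)*τ + ...; c7 = 353/855.

The regular C-fraction coefficients are [-81/560, -15/8, -53/160, 22009/8480, -2711040/1166477, -2175120/7769177, -22009/301815, 353/855].


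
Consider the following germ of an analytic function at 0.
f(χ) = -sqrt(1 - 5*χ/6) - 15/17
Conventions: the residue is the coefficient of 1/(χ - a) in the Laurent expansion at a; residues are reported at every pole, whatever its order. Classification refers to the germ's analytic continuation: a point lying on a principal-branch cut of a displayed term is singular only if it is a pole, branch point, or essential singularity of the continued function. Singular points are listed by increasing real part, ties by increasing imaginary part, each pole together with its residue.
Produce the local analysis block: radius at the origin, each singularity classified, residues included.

Radius of convergence at 0: 6/5.
At 6/5: an algebraic (square-root) branch point.

Branch term (-1)*sqrt(1 - χ/(6/5)): its argument vanishes at χ = 6/5, a square-root branch point, modulus 6/5.
The radius of convergence is the smallest modulus among the singular points: 6/5.


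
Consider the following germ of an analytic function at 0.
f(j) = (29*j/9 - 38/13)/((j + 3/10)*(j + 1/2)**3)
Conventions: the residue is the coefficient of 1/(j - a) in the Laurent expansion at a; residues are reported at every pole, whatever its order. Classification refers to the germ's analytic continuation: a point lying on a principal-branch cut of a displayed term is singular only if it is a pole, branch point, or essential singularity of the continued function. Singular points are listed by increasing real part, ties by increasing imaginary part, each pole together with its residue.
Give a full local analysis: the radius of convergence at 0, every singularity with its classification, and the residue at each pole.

Radius of convergence at 0: 3/10.
At -1/2: a pole of order 3; residue 37925/78.
At -3/10: a pole of order 1; residue -37925/78.

Denominator factor (j + 3/10): pole of order 1 at -3/10, modulus 3/10.
Denominator factor (j + 1/2)^3: pole of order 3 at -1/2, modulus 1/2.
The radius of convergence is the smallest modulus among the singular points: 3/10.
At the order-3 pole -1/2 set g(j) = (j - (-1/2))^3*f(j) = (29*j/9 - 38/13)/(j + 3/10).
Order-3 pole: residue = g''(a)/2; g''(-1/2) = 37925/39, so the residue is 37925/78.
At the order-1 pole -3/10 set g(j) = (j - (-3/10))*f(j) = (29*j/9 - 38/13)/(j + 1/2)**3.
Simple pole: residue = g(a) at a = -3/10, which is -37925/78.
List the singular points by increasing real part (a conjugate pair: the negative imaginary part first).


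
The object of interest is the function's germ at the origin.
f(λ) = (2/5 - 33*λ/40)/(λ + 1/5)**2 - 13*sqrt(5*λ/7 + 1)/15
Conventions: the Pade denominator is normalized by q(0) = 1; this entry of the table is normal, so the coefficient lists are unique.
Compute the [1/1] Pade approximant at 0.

Taylor coefficients needed (expand at 0): a_0 = 137/15, a_1 = -20317/168, a_2 = 1124615/1176.
Write the denominator as Q(λ) = 1 + q1*λ. Requiring Q*f - P = O(λ^3) with deg P <= 1 kills the coefficients of λ^2..λ^2 in Q*f:
  λ^2: a_2 + q1*a_1 = 0, i.e. 1124615/1176 + (-20317/168)*q1 = 0.
Solving this linear system: q1 = 1124615/142219.
The numerator is Q*f truncated at degree 1: P0 = a_0 = 137/15; P1 = a_1 + q1*a_0 = -55421627/1137752.

The Pade approximant has numerator coefficients [137/15, -55421627/1137752]; denominator coefficients [1, 1124615/142219].


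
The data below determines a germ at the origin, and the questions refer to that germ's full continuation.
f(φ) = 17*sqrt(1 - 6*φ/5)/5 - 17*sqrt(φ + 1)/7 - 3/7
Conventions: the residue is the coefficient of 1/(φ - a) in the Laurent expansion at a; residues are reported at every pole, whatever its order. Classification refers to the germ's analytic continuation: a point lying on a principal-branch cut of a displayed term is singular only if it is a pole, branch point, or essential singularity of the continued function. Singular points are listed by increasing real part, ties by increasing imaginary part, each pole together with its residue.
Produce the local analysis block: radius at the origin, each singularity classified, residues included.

Radius of convergence at 0: 5/6.
At -1: an algebraic (square-root) branch point.
At 5/6: an algebraic (square-root) branch point.

Branch term (-17/7)*sqrt(1 - φ/(-1)): its argument vanishes at φ = -1, a square-root branch point, modulus 1.
Branch term (17/5)*sqrt(1 - φ/(5/6)): its argument vanishes at φ = 5/6, a square-root branch point, modulus 5/6.
The radius of convergence is the smallest modulus among the singular points: 5/6.
List the singular points by increasing real part (a conjugate pair: the negative imaginary part first).


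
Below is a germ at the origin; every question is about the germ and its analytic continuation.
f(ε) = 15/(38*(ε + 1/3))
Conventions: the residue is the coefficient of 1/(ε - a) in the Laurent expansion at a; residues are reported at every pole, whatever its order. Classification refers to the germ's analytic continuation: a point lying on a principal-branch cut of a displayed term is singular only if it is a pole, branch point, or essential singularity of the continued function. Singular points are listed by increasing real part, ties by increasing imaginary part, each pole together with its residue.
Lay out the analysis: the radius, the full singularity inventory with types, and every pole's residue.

Radius of convergence at 0: 1/3.
At -1/3: a pole of order 1; residue 15/38.

Denominator factor (ε + 1/3): pole of order 1 at -1/3, modulus 1/3.
The radius of convergence is the smallest modulus among the singular points: 1/3.
At the order-1 pole -1/3 set g(ε) = (ε - (-1/3))*f(ε) = 15/38.
Simple pole: residue = g(a) at a = -1/3, which is 15/38.


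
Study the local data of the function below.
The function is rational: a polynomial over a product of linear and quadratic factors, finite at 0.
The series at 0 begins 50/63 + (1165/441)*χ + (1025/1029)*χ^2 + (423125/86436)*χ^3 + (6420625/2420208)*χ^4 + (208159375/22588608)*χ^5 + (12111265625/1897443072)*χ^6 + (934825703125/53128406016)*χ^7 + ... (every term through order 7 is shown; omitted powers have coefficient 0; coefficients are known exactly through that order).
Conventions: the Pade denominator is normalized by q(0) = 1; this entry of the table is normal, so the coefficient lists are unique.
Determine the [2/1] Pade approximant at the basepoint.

Taylor coefficients needed (read off): a_0 = 50/63, a_1 = 1165/441, a_2 = 1025/1029, a_3 = 423125/86436.
Write the denominator as Q(χ) = 1 + q1*χ. Requiring Q*f - P = O(χ^4) with deg P <= 2 kills the coefficients of χ^3..χ^3 in Q*f:
  χ^3: a_3 + q1*a_2 = 0, i.e. 423125/86436 + (1025/1029)*q1 = 0.
Solving this linear system: q1 = -16925/3444.
The numerator is Q*f truncated at degree 2: P0 = a_0 = 50/63; P1 = a_1 + q1*a_0 = -19505/15498; P2 = a_2 + q1*a_1 = -53075/4428.

The Pade approximant has numerator coefficients [50/63, -19505/15498, -53075/4428]; denominator coefficients [1, -16925/3444].


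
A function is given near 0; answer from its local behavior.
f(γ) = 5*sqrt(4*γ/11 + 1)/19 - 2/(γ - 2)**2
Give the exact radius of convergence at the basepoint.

Denominator factor (γ - 2)^2: pole of order 2 at 2, modulus 2.
Branch term (5/19)*sqrt(1 - γ/(-11/4)): its argument vanishes at γ = -11/4, a square-root branch point, modulus 11/4.
The radius of convergence is the smallest modulus among the singular points: 2.

The radius of convergence is 2.


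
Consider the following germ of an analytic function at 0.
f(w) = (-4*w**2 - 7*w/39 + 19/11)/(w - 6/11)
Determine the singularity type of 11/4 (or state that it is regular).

Denominator factors: w - 6/11 = 97/44 at w = 11/4 — none vanishes.
So the germ continues analytically to 11/4.

The point is a regular point.


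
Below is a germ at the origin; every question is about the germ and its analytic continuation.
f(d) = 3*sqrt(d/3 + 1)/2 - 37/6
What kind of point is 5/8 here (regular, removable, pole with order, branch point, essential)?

The point is a regular point.

There is no denominator, hence no pole anywhere.
Branch term sqrt(1 - d/(-3)): argument at 5/8 is 29/24, nonzero, so 5/8 is not its branch point (a point on a principal cut is still regular for the continued germ).
So the germ continues analytically to 5/8.


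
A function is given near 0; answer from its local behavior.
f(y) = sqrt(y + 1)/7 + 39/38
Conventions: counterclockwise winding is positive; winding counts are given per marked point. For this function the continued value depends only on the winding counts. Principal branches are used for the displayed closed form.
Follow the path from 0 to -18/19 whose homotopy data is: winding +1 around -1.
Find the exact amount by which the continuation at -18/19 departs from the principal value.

The rational part is single-valued and drops out of the difference; each branch term changes only by its own monodromy.
(1/7)*sqrt(1 - y/(-1)): winding +1 is odd, the square root flips sign, contributing -2*(1/7)*sqrt(1 - (-18/19)/(-1)) = -2*(1/7)*sqrt(1/19) = -(2/133)*sqrt(19).
Summing the contributions at y = -18/19 gives -(2/133)*sqrt(19).

Continued minus principal equals -(2/133)*sqrt(19).


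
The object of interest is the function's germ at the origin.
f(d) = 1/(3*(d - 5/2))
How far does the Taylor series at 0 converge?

Denominator factor (d - 5/2): pole of order 1 at 5/2, modulus 5/2.
The radius of convergence is the smallest modulus among the singular points: 5/2.

The radius of convergence is 5/2.


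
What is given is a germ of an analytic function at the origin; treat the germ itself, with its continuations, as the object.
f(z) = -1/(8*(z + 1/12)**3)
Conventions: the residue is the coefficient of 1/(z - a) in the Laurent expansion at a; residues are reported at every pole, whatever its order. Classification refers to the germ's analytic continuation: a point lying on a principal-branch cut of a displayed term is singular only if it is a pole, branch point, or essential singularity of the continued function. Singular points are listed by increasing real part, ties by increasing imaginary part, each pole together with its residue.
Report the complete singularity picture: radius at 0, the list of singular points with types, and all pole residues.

Radius of convergence at 0: 1/12.
At -1/12: a pole of order 3; residue 0.

Denominator factor (z + 1/12)^3: pole of order 3 at -1/12, modulus 1/12.
The radius of convergence is the smallest modulus among the singular points: 1/12.
At the order-3 pole -1/12 set g(z) = (z - (-1/12))^3*f(z) = -1/8.
Order-3 pole: residue = g''(a)/2; g''(-1/12) = 0, so the residue is 0.


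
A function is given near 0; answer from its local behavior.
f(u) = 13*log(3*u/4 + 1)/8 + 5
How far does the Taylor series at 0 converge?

Branch term (13/8)*log(1 - u/(-4/3)): its argument vanishes at u = -4/3, a logarithmic branch point, modulus 4/3.
The radius of convergence is the smallest modulus among the singular points: 4/3.

The radius of convergence is 4/3.


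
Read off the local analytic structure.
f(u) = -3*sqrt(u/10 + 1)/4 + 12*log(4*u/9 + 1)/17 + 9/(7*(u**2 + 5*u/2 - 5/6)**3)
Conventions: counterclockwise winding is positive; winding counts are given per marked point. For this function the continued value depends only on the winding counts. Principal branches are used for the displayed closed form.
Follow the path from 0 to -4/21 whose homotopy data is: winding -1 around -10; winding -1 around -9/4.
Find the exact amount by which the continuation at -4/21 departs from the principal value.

Continued minus principal equals ((1/70)*sqrt(10815)) - ((24/17)*pi)*i.

The rational part is single-valued and drops out of the difference; each branch term changes only by its own monodromy.
(12/17)*log(1 - u/(-9/4)): each positive loop around -9/4 adds 2*pi*i to the log, so winding -1 contributes (12/17)*(-1)*2*pi*i = -(24/17)*pi*i.
(-3/4)*sqrt(1 - u/(-10)): winding -1 is odd, the square root flips sign, contributing -2*(-3/4)*sqrt(1 - (-4/21)/(-10)) = -2*(-3/4)*sqrt(103/105) = (1/70)*sqrt(10815).
Summing the contributions at u = -4/21 gives ((1/70)*sqrt(10815)) - ((24/17)*pi)*i.


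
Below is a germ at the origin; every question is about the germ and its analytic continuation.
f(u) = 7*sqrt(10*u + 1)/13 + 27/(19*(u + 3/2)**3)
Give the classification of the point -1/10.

The point is an algebraic (square-root) branch point.

The term (7/13)*sqrt(1 - u/(-1/10)) has argument 1 - -1/10/(-1/10) = 0 at -1/10: a square-root (algebraic, two-sheeted) branch point; the remaining terms are analytic or single-valued there.


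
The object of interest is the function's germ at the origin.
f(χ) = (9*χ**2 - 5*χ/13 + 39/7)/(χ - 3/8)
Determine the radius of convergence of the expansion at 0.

Denominator factor (χ - 3/8): pole of order 1 at 3/8, modulus 3/8.
The radius of convergence is the smallest modulus among the singular points: 3/8.

The radius of convergence is 3/8.


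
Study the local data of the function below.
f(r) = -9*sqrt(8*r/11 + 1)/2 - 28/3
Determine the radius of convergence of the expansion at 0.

Branch term (-9/2)*sqrt(1 - r/(-11/8)): its argument vanishes at r = -11/8, a square-root branch point, modulus 11/8.
The radius of convergence is the smallest modulus among the singular points: 11/8.

The radius of convergence is 11/8.


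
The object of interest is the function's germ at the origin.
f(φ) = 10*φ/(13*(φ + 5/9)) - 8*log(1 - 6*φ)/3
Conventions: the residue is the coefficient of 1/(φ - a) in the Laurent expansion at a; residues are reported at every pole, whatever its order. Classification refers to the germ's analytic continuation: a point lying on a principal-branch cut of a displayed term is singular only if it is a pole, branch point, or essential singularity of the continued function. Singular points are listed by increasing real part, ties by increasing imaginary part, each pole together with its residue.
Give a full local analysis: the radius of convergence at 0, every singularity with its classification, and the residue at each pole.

Denominator factor (φ + 5/9): pole of order 1 at -5/9, modulus 5/9.
Branch term (-8/3)*log(1 - φ/(1/6)): its argument vanishes at φ = 1/6, a logarithmic branch point, modulus 1/6.
The radius of convergence is the smallest modulus among the singular points: 1/6.
The branch term is analytic at -5/9 and contributes nothing to the residue; only the rational part matters.
At the order-1 pole -5/9 set g(φ) = (φ - (-5/9))*(rational part) = 10*φ/13.
Simple pole: residue = g(a) at a = -5/9, which is -50/117.
List the singular points by increasing real part (a conjugate pair: the negative imaginary part first).

Radius of convergence at 0: 1/6.
At -5/9: a pole of order 1; residue -50/117.
At 1/6: a logarithmic branch point.


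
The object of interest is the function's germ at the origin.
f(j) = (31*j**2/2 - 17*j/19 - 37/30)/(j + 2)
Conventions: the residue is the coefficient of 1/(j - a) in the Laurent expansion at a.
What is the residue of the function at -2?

At the order-1 pole -2 set g(j) = (j - (-2))*f(j) = 31*j**2/2 - 17*j/19 - 37/30.
Simple pole: residue = g(a) at a = -2, which is 35657/570.

The residue is 35657/570.


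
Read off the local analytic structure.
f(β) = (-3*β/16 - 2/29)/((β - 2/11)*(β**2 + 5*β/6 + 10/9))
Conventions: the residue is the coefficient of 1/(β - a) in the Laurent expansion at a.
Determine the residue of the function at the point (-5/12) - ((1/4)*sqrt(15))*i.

The factor β**2 + 5*β/6 + 10/9 splits as (β - a)(β - a') with a = (-5/12) - ((1/4)*sqrt(15))*i, a' = (-5/12) + ((1/4)*sqrt(15))*i. At the order-1 pole a set g(β) = (β - a)*f(β) = [(-3*β/16 - 2/29)/(β - 2/11)] / (β - a').
Simple pole: residue = g(a) at a = (-5/12) - ((1/4)*sqrt(15))*i, which is (26037/654704) - ((61061/3273520)*sqrt(15))*i.

The residue is (26037/654704) - ((61061/3273520)*sqrt(15))*i.


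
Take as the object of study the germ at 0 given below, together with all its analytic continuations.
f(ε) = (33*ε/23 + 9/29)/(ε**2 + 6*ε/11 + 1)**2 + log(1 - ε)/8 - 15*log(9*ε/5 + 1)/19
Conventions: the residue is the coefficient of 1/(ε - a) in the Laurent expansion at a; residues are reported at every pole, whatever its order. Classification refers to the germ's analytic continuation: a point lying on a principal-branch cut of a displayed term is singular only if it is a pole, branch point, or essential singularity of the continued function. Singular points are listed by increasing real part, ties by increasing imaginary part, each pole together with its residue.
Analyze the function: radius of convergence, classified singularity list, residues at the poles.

Radius of convergence at 0: 5/9.
At -5/9: a logarithmic branch point.
At (-3/11) - ((4/11)*sqrt(7))*i: a pole of order 2; residue -((35937/4183424)*sqrt(7))*i.
At (-3/11) + ((4/11)*sqrt(7))*i: a pole of order 2; residue ((35937/4183424)*sqrt(7))*i.
At 1: a logarithmic branch point.

Denominator factor (ε**2 + 6*ε/11 + 1)^2: discriminant -448/121, complex-conjugate roots (-3/11) + ((4/11)*sqrt(7))*i and (-3/11) - ((4/11)*sqrt(7))*i; poles of order 2, moduli 1 and 1.
Branch term (-15/19)*log(1 - ε/(-5/9)): its argument vanishes at ε = -5/9, a logarithmic branch point, modulus 5/9.
Branch term (1/8)*log(1 - ε/(1)): its argument vanishes at ε = 1, a logarithmic branch point, modulus 1.
The radius of convergence is the smallest modulus among the singular points: 5/9.
The branch terms are analytic at (-3/11) - ((4/11)*sqrt(7))*i and contribute nothing to the residue; only the rational part matters.
The factor ε**2 + 6*ε/11 + 1 splits as (ε - a)(ε - a') with a = (-3/11) - ((4/11)*sqrt(7))*i, a' = (-3/11) + ((4/11)*sqrt(7))*i. At the order-2 pole a set g(ε) = (ε - a)^2*(rational part) = [33*ε/23 + 9/29] / (ε - a')^2.
Order-2 pole: residue = g'(a); g'((-3/11) - ((4/11)*sqrt(7))*i) = -((35937/4183424)*sqrt(7))*i, so the residue is -((35937/4183424)*sqrt(7))*i.
The branch terms are analytic at (-3/11) + ((4/11)*sqrt(7))*i and contribute nothing to the residue; only the rational part matters.
The factor ε**2 + 6*ε/11 + 1 splits as (ε - a)(ε - a') with a = (-3/11) + ((4/11)*sqrt(7))*i, a' = (-3/11) - ((4/11)*sqrt(7))*i. At the order-2 pole a set g(ε) = (ε - a)^2*(rational part) = [33*ε/23 + 9/29] / (ε - a')^2.
Order-2 pole: residue = g'(a); g'((-3/11) + ((4/11)*sqrt(7))*i) = ((35937/4183424)*sqrt(7))*i, so the residue is ((35937/4183424)*sqrt(7))*i.
List the singular points by increasing real part (a conjugate pair: the negative imaginary part first).


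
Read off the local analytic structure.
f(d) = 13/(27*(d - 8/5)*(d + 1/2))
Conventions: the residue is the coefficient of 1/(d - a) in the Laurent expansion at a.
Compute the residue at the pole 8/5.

At the order-1 pole 8/5 set g(d) = (d - (8/5))*f(d) = 13/(27*(d + 1/2)).
Simple pole: residue = g(a) at a = 8/5, which is 130/567.

The residue is 130/567.


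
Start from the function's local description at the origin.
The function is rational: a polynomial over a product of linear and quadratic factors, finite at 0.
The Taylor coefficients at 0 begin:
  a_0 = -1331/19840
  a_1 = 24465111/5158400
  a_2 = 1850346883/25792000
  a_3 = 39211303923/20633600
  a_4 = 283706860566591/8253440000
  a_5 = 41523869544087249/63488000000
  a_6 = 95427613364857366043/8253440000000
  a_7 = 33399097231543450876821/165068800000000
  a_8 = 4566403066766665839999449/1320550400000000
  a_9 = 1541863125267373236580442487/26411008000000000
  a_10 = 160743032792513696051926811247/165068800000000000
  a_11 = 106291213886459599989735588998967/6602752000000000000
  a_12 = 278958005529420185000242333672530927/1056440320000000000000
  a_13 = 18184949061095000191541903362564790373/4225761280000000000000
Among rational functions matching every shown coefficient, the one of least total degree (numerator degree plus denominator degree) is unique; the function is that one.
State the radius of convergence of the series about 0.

No rational of total degree below 12 reproduces all 14 coefficients; solving the [2/10] Pade equations on them gives f(λ) = (-39*λ**2/8 - 36*λ/13 + 1/31)/((λ**2 - 9*λ/2 - 10/11)**3*(λ**2 + 12*λ - 4/5)**2), whose expansion matches every shown term.
Denominator factor (λ**2 - 9*λ/2 - 10/11)^3: discriminant 1051/44, real irrational roots 9/4 + (1/44)*sqrt(11561) and 9/4 - (1/44)*sqrt(11561); poles of order 3, moduli 9/4 + (1/44)*sqrt(11561) and -9/4 + (1/44)*sqrt(11561).
Denominator factor (λ**2 + 12*λ - 4/5)^2: discriminant 736/5, real irrational roots -6 + (2/5)*sqrt(230) and -6 - (2/5)*sqrt(230); poles of order 2, moduli -6 + (2/5)*sqrt(230) and 6 + (2/5)*sqrt(230).
The radius of convergence is the smallest modulus among the singular points: -6 + (2/5)*sqrt(230).

The radius of convergence is -6 + (2/5)*sqrt(230).


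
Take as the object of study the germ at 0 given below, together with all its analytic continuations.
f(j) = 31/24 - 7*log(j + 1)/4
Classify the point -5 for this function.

The point is a regular point.

There is no denominator, hence no pole anywhere.
Branch term log(1 - j/(-1)): argument at -5 is -4, nonzero, so -5 is not its branch point (a point on a principal cut is still regular for the continued germ).
So the germ continues analytically to -5.


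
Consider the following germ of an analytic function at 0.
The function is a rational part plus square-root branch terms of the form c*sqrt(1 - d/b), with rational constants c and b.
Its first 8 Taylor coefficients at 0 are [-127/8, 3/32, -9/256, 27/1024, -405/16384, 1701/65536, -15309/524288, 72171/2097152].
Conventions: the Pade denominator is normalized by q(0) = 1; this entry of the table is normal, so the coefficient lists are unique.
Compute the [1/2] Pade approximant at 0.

The Pade approximant has numerator coefficients [-127/8, -47631/4000]; denominator coefficients [1, 189/250, 9/4000].

Taylor coefficients needed (read off): a_0 = -127/8, a_1 = 3/32, a_2 = -9/256, a_3 = 27/1024.
Write the denominator as Q(d) = 1 + q1*d + q2*d^2. Requiring Q*f - P = O(d^4) with deg P <= 1 kills the coefficients of d^2..d^3 in Q*f:
  d^2: a_2 + q1*a_1 + q2*a_0 = 0, i.e. -9/256 + (3/32)*q1 + (-127/8)*q2 = 0.
  d^3: a_3 + q1*a_2 + q2*a_1 = 0, i.e. 27/1024 + (-9/256)*q1 + (3/32)*q2 = 0.
Solving this linear system: q1 = 189/250, q2 = 9/4000.
The numerator is Q*f truncated at degree 1: P0 = a_0 = -127/8; P1 = a_1 + q1*a_0 = -47631/4000.


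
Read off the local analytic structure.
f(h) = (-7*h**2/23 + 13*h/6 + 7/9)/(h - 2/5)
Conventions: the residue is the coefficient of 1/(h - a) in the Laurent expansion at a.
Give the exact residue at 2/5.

At the order-1 pole 2/5 set g(h) = (h - (2/5))*f(h) = -7*h**2/23 + 13*h/6 + 7/9.
Simple pole: residue = g(a) at a = 2/5, which is 8258/5175.

The residue is 8258/5175.


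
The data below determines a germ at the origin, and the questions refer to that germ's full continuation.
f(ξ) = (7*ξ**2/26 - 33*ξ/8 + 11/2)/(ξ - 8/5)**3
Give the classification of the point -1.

Denominator factors: ξ - 8/5 = -13/5 at ξ = -1 — none vanishes.
So the germ continues analytically to -1.

The point is a regular point.


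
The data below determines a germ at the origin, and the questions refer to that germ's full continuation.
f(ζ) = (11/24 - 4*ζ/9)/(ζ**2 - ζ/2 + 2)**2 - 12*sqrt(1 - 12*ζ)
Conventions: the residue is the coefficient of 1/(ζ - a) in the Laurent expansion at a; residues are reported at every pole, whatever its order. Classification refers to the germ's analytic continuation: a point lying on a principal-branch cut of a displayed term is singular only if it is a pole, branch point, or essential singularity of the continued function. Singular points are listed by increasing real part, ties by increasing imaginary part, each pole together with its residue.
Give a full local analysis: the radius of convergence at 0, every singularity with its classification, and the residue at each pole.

Radius of convergence at 0: 1/12.
At 1/12: an algebraic (square-root) branch point.
At (1/4) - ((1/4)*sqrt(31))*i: a pole of order 2; residue ((50/8649)*sqrt(31))*i.
At (1/4) + ((1/4)*sqrt(31))*i: a pole of order 2; residue -((50/8649)*sqrt(31))*i.

Denominator factor (ζ**2 - ζ/2 + 2)^2: discriminant -31/4, complex-conjugate roots (1/4) + ((1/4)*sqrt(31))*i and (1/4) - ((1/4)*sqrt(31))*i; poles of order 2, moduli sqrt(2) and sqrt(2).
Branch term (-12)*sqrt(1 - ζ/(1/12)): its argument vanishes at ζ = 1/12, a square-root branch point, modulus 1/12.
The radius of convergence is the smallest modulus among the singular points: 1/12.
The branch term is analytic at (1/4) - ((1/4)*sqrt(31))*i and contributes nothing to the residue; only the rational part matters.
The factor ζ**2 - ζ/2 + 2 splits as (ζ - a)(ζ - a') with a = (1/4) - ((1/4)*sqrt(31))*i, a' = (1/4) + ((1/4)*sqrt(31))*i. At the order-2 pole a set g(ζ) = (ζ - a)^2*(rational part) = [11/24 - 4*ζ/9] / (ζ - a')^2.
Order-2 pole: residue = g'(a); g'((1/4) - ((1/4)*sqrt(31))*i) = ((50/8649)*sqrt(31))*i, so the residue is ((50/8649)*sqrt(31))*i.
The branch term is analytic at (1/4) + ((1/4)*sqrt(31))*i and contributes nothing to the residue; only the rational part matters.
The factor ζ**2 - ζ/2 + 2 splits as (ζ - a)(ζ - a') with a = (1/4) + ((1/4)*sqrt(31))*i, a' = (1/4) - ((1/4)*sqrt(31))*i. At the order-2 pole a set g(ζ) = (ζ - a)^2*(rational part) = [11/24 - 4*ζ/9] / (ζ - a')^2.
Order-2 pole: residue = g'(a); g'((1/4) + ((1/4)*sqrt(31))*i) = -((50/8649)*sqrt(31))*i, so the residue is -((50/8649)*sqrt(31))*i.
List the singular points by increasing real part (a conjugate pair: the negative imaginary part first).
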